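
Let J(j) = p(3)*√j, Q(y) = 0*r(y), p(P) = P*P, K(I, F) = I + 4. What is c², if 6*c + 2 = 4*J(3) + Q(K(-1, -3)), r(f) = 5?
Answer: 973/9 - 4*√3 ≈ 101.18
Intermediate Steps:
K(I, F) = 4 + I
p(P) = P²
Q(y) = 0 (Q(y) = 0*5 = 0)
J(j) = 9*√j (J(j) = 3²*√j = 9*√j)
c = -⅓ + 6*√3 (c = -⅓ + (4*(9*√3) + 0)/6 = -⅓ + (36*√3 + 0)/6 = -⅓ + (36*√3)/6 = -⅓ + 6*√3 ≈ 10.059)
c² = (-⅓ + 6*√3)²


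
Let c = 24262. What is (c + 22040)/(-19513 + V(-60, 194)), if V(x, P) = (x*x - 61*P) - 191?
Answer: -23151/13969 ≈ -1.6573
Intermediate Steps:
V(x, P) = -191 + x² - 61*P (V(x, P) = (x² - 61*P) - 191 = -191 + x² - 61*P)
(c + 22040)/(-19513 + V(-60, 194)) = (24262 + 22040)/(-19513 + (-191 + (-60)² - 61*194)) = 46302/(-19513 + (-191 + 3600 - 11834)) = 46302/(-19513 - 8425) = 46302/(-27938) = 46302*(-1/27938) = -23151/13969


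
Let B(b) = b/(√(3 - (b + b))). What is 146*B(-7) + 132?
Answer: 132 - 1022*√17/17 ≈ -115.87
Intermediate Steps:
B(b) = b/√(3 - 2*b) (B(b) = b/(√(3 - 2*b)) = b/√(3 - 2*b))
146*B(-7) + 132 = 146*(-7/√(3 - 2*(-7))) + 132 = 146*(-7/√(3 + 14)) + 132 = 146*(-7*√17/17) + 132 = -1022*√17/17 + 132 = 132 - 1022*√17/17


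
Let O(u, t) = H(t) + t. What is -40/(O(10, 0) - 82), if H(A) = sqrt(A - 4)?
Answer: 410/841 + 10*I/841 ≈ 0.48751 + 0.011891*I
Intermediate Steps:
H(A) = sqrt(-4 + A)
O(u, t) = t + sqrt(-4 + t) (O(u, t) = sqrt(-4 + t) + t = t + sqrt(-4 + t))
-40/(O(10, 0) - 82) = -40/((0 + sqrt(-4 + 0)) - 82) = -40/((0 + sqrt(-4)) - 82) = -40/((0 + 2*I) - 82) = -40/(2*I - 82) = -40*(-82 - 2*I)/6728 = -5*(-82 - 2*I)/841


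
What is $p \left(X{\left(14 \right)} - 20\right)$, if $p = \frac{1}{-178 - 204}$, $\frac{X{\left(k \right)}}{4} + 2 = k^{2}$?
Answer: $- \frac{378}{191} \approx -1.9791$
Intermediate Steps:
$X{\left(k \right)} = -8 + 4 k^{2}$
$p = - \frac{1}{382}$ ($p = \frac{1}{-178 - 204} = \frac{1}{-382} = - \frac{1}{382} \approx -0.0026178$)
$p \left(X{\left(14 \right)} - 20\right) = - \frac{\left(-8 + 4 \cdot 14^{2}\right) - 20}{382} = - \frac{\left(-8 + 4 \cdot 196\right) - 20}{382} = - \frac{\left(-8 + 784\right) - 20}{382} = - \frac{776 - 20}{382} = \left(- \frac{1}{382}\right) 756 = - \frac{378}{191}$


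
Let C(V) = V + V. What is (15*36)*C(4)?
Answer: 4320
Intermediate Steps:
C(V) = 2*V
(15*36)*C(4) = (15*36)*(2*4) = 540*8 = 4320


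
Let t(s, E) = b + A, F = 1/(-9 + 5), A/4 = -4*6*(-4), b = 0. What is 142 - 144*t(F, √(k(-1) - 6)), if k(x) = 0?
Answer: -55154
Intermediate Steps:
A = 384 (A = 4*(-4*6*(-4)) = 4*(-24*(-4)) = 4*96 = 384)
F = -¼ (F = 1/(-4) = -¼ ≈ -0.25000)
t(s, E) = 384 (t(s, E) = 0 + 384 = 384)
142 - 144*t(F, √(k(-1) - 6)) = 142 - 144*384 = 142 - 55296 = -55154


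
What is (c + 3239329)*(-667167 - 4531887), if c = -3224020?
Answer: -79592317686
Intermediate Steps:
(c + 3239329)*(-667167 - 4531887) = (-3224020 + 3239329)*(-667167 - 4531887) = 15309*(-5199054) = -79592317686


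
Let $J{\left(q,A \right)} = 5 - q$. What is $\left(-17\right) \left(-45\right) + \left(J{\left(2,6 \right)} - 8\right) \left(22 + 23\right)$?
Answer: $540$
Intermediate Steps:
$\left(-17\right) \left(-45\right) + \left(J{\left(2,6 \right)} - 8\right) \left(22 + 23\right) = \left(-17\right) \left(-45\right) + \left(\left(5 - 2\right) - 8\right) \left(22 + 23\right) = 765 + \left(\left(5 - 2\right) - 8\right) 45 = 765 + \left(3 - 8\right) 45 = 765 - 225 = 540$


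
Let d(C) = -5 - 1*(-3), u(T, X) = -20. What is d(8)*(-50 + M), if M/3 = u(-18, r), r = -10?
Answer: 220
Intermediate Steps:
M = -60 (M = 3*(-20) = -60)
d(C) = -2 (d(C) = -5 + 3 = -2)
d(8)*(-50 + M) = -2*(-50 - 60) = -2*(-110) = 220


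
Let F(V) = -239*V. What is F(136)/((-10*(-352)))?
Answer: -4063/440 ≈ -9.2341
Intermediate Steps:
F(136)/((-10*(-352))) = (-239*136)/((-10*(-352))) = -32504/3520 = -32504*1/3520 = -4063/440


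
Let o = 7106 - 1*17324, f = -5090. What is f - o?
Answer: 5128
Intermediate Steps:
o = -10218 (o = 7106 - 17324 = -10218)
f - o = -5090 - 1*(-10218) = -5090 + 10218 = 5128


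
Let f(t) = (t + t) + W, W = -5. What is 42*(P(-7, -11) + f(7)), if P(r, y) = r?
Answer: 84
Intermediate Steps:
f(t) = -5 + 2*t (f(t) = (t + t) - 5 = 2*t - 5 = -5 + 2*t)
42*(P(-7, -11) + f(7)) = 42*(-7 + (-5 + 2*7)) = 42*(-7 + (-5 + 14)) = 42*(-7 + 9) = 42*2 = 84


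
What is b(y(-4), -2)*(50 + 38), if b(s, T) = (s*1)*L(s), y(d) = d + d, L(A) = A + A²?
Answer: -39424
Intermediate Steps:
y(d) = 2*d
b(s, T) = s²*(1 + s) (b(s, T) = (s*1)*(s*(1 + s)) = s*(s*(1 + s)) = s²*(1 + s))
b(y(-4), -2)*(50 + 38) = ((2*(-4))²*(1 + 2*(-4)))*(50 + 38) = ((-8)²*(1 - 8))*88 = (64*(-7))*88 = -448*88 = -39424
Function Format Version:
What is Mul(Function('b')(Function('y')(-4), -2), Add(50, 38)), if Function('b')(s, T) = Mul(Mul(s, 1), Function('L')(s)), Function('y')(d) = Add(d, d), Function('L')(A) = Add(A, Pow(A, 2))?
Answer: -39424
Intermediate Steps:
Function('y')(d) = Mul(2, d)
Function('b')(s, T) = Mul(Pow(s, 2), Add(1, s)) (Function('b')(s, T) = Mul(Mul(s, 1), Mul(s, Add(1, s))) = Mul(s, Mul(s, Add(1, s))) = Mul(Pow(s, 2), Add(1, s)))
Mul(Function('b')(Function('y')(-4), -2), Add(50, 38)) = Mul(Mul(Pow(Mul(2, -4), 2), Add(1, Mul(2, -4))), Add(50, 38)) = Mul(Mul(Pow(-8, 2), Add(1, -8)), 88) = Mul(Mul(64, -7), 88) = Mul(-448, 88) = -39424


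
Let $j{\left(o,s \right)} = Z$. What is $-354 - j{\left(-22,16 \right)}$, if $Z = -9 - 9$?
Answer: $-336$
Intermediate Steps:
$Z = -18$ ($Z = -9 - 9 = -18$)
$j{\left(o,s \right)} = -18$
$-354 - j{\left(-22,16 \right)} = -354 - -18 = -354 + 18 = -336$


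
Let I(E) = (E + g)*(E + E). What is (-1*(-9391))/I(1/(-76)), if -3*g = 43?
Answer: 81363624/3271 ≈ 24874.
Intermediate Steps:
g = -43/3 (g = -⅓*43 = -43/3 ≈ -14.333)
I(E) = 2*E*(-43/3 + E) (I(E) = (E - 43/3)*(E + E) = (-43/3 + E)*(2*E) = 2*E*(-43/3 + E))
(-1*(-9391))/I(1/(-76)) = (-1*(-9391))/(((⅔)*(-43 + 3/(-76))/(-76))) = 9391/(((⅔)*(-1/76)*(-43 + 3*(-1/76)))) = 9391/(((⅔)*(-1/76)*(-43 - 3/76))) = 9391/(((⅔)*(-1/76)*(-3271/76))) = 9391/(3271/8664) = 9391*(8664/3271) = 81363624/3271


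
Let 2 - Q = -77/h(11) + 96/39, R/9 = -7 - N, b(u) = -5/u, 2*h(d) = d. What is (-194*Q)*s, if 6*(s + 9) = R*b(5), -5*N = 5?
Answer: 0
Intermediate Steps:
N = -1 (N = -1/5*5 = -1)
h(d) = d/2
R = -54 (R = 9*(-7 - 1*(-1)) = 9*(-7 + 1) = 9*(-6) = -54)
Q = 176/13 (Q = 2 - (-77/((1/2)*11) + 96/39) = 2 - (-77/11/2 + 96*(1/39)) = 2 - (-77*2/11 + 32/13) = 2 - (-14 + 32/13) = 2 - 1*(-150/13) = 2 + 150/13 = 176/13 ≈ 13.538)
s = 0 (s = -9 + (-(-270)/5)/6 = -9 + (-54*(-1))/6 = -9 + (1/6)*54 = -9 + 9 = 0)
(-194*Q)*s = -194*176/13*0 = -34144/13*0 = 0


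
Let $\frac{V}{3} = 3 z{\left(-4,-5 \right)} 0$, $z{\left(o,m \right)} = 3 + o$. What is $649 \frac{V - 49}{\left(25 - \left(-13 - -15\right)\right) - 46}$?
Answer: $\frac{31801}{23} \approx 1382.7$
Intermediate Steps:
$V = 0$ ($V = 3 \cdot 3 \left(3 - 4\right) 0 = 3 \cdot 3 \left(-1\right) 0 = 3 \left(\left(-3\right) 0\right) = 3 \cdot 0 = 0$)
$649 \frac{V - 49}{\left(25 - \left(-13 - -15\right)\right) - 46} = 649 \frac{0 - 49}{\left(25 - \left(-13 - -15\right)\right) - 46} = 649 \left(- \frac{49}{\left(25 - \left(-13 + 15\right)\right) - 46}\right) = 649 \left(- \frac{49}{\left(25 - 2\right) - 46}\right) = 649 \left(- \frac{49}{23 - 46}\right) = 649 \left(- \frac{49}{-23}\right) = 649 \left(\left(-49\right) \left(- \frac{1}{23}\right)\right) = 649 \cdot \frac{49}{23} = \frac{31801}{23}$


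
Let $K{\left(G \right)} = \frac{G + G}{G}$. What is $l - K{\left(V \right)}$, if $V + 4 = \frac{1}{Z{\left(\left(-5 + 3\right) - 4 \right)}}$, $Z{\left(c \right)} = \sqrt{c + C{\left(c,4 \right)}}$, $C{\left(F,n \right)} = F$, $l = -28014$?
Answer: $-28016$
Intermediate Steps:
$Z{\left(c \right)} = \sqrt{2} \sqrt{c}$ ($Z{\left(c \right)} = \sqrt{c + c} = \sqrt{2 c} = \sqrt{2} \sqrt{c}$)
$V = -4 - \frac{i \sqrt{3}}{6}$ ($V = -4 + \frac{1}{\sqrt{2} \sqrt{\left(-5 + 3\right) - 4}} = -4 + \frac{1}{\sqrt{2} \sqrt{-2 - 4}} = -4 + \frac{1}{\sqrt{2} \sqrt{-6}} = -4 + \frac{1}{\sqrt{2} i \sqrt{6}} = -4 + \frac{1}{2 i \sqrt{3}} = -4 - \frac{i \sqrt{3}}{6} \approx -4.0 - 0.28868 i$)
$K{\left(G \right)} = 2$ ($K{\left(G \right)} = \frac{2 G}{G} = 2$)
$l - K{\left(V \right)} = -28014 - 2 = -28016$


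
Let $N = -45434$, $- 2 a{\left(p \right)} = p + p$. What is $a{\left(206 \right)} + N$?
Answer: $-45640$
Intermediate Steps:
$a{\left(p \right)} = - p$ ($a{\left(p \right)} = - \frac{p + p}{2} = - \frac{2 p}{2} = - p$)
$a{\left(206 \right)} + N = \left(-1\right) 206 - 45434 = -206 - 45434 = -45640$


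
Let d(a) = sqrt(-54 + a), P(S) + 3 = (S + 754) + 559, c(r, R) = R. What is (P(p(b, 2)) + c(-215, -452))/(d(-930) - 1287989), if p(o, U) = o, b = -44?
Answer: -1048423046/1658915665105 - 1628*I*sqrt(246)/1658915665105 ≈ -0.00063199 - 1.5392e-8*I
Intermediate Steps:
P(S) = 1310 + S (P(S) = -3 + ((S + 754) + 559) = -3 + ((754 + S) + 559) = -3 + (1313 + S) = 1310 + S)
(P(p(b, 2)) + c(-215, -452))/(d(-930) - 1287989) = ((1310 - 44) - 452)/(sqrt(-54 - 930) - 1287989) = (1266 - 452)/(sqrt(-984) - 1287989) = 814/(2*I*sqrt(246) - 1287989) = 814/(-1287989 + 2*I*sqrt(246))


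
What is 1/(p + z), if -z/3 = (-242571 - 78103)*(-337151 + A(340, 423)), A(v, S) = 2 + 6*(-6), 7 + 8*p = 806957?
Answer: -4/1297517148805 ≈ -3.0828e-12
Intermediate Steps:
p = 403475/4 (p = -7/8 + (⅛)*806957 = -7/8 + 806957/8 = 403475/4 ≈ 1.0087e+5)
A(v, S) = -34 (A(v, S) = 2 - 36 = -34)
z = -324379388070 (z = -3*(-242571 - 78103)*(-337151 - 34) = -(-962022)*(-337185) = -3*108126462690 = -324379388070)
1/(p + z) = 1/(403475/4 - 324379388070) = 1/(-1297517148805/4) = -4/1297517148805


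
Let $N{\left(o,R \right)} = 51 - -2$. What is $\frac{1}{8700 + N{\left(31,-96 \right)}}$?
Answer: $\frac{1}{8753} \approx 0.00011425$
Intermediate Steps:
$N{\left(o,R \right)} = 53$ ($N{\left(o,R \right)} = 51 + 2 = 53$)
$\frac{1}{8700 + N{\left(31,-96 \right)}} = \frac{1}{8700 + 53} = \frac{1}{8753}$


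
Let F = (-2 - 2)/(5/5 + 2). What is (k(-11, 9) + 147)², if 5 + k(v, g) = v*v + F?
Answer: 616225/9 ≈ 68470.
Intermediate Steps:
F = -4/3 (F = -4/(5*(⅕) + 2) = -4/(1 + 2) = -4/3 ≈ -1.3333)
k(v, g) = -19/3 + v² (k(v, g) = -5 + (v*v - 4/3) = -5 + (v² - 4/3) = -5 + (-4/3 + v²) = -19/3 + v²)
(k(-11, 9) + 147)² = ((-19/3 + (-11)²) + 147)² = ((-19/3 + 121) + 147)² = (344/3 + 147)² = (785/3)² = 616225/9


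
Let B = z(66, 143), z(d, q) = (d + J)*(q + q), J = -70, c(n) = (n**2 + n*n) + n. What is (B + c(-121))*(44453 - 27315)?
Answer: 480155346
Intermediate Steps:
c(n) = n + 2*n**2 (c(n) = (n**2 + n**2) + n = 2*n**2 + n = n + 2*n**2)
z(d, q) = 2*q*(-70 + d) (z(d, q) = (d - 70)*(q + q) = (-70 + d)*(2*q) = 2*q*(-70 + d))
B = -1144 (B = 2*143*(-70 + 66) = 2*143*(-4) = -1144)
(B + c(-121))*(44453 - 27315) = (-1144 - 121*(1 + 2*(-121)))*(44453 - 27315) = (-1144 - 121*(1 - 242))*17138 = (-1144 - 121*(-241))*17138 = (-1144 + 29161)*17138 = 28017*17138 = 480155346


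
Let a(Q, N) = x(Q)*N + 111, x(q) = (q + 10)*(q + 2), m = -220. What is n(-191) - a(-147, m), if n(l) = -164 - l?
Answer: 4370216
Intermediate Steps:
x(q) = (2 + q)*(10 + q) (x(q) = (10 + q)*(2 + q) = (2 + q)*(10 + q))
a(Q, N) = 111 + N*(20 + Q² + 12*Q) (a(Q, N) = (20 + Q² + 12*Q)*N + 111 = N*(20 + Q² + 12*Q) + 111 = 111 + N*(20 + Q² + 12*Q))
n(-191) - a(-147, m) = (-164 - 1*(-191)) - (111 - 220*(20 + (-147)² + 12*(-147))) = (-164 + 191) - (111 - 220*(20 + 21609 - 1764)) = 27 - (111 - 220*19865) = 27 - (111 - 4370300) = 27 - 1*(-4370189) = 27 + 4370189 = 4370216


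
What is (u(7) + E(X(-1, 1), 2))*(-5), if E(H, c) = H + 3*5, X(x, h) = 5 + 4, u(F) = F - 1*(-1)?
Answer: -160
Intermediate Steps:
u(F) = 1 + F (u(F) = F + 1 = 1 + F)
X(x, h) = 9
E(H, c) = 15 + H (E(H, c) = H + 15 = 15 + H)
(u(7) + E(X(-1, 1), 2))*(-5) = ((1 + 7) + (15 + 9))*(-5) = (8 + 24)*(-5) = 32*(-5) = -160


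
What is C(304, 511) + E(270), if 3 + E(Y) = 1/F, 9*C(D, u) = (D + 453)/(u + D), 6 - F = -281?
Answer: -6090841/2105145 ≈ -2.8933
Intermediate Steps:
F = 287 (F = 6 - 1*(-281) = 6 + 281 = 287)
C(D, u) = (453 + D)/(9*(D + u)) (C(D, u) = ((D + 453)/(u + D))/9 = ((453 + D)/(D + u))/9 = (453 + D)/(9*(D + u)))
E(Y) = -860/287 (E(Y) = -3 + 1/287 = -860/287)
C(304, 511) + E(270) = (453 + 304)/(9*(304 + 511)) - 860/287 = (⅑)*757/815 - 860/287 = (⅑)*(1/815)*757 - 860/287 = 757/7335 - 860/287 = -6090841/2105145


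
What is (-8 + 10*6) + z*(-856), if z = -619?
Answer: 529916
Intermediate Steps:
(-8 + 10*6) + z*(-856) = (-8 + 10*6) - 619*(-856) = (-8 + 60) + 529864 = 52 + 529864 = 529916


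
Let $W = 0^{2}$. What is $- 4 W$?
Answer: $0$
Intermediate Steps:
$W = 0$
$- 4 W = \left(-4\right) 0 = 0$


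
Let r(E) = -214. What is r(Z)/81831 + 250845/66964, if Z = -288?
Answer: 20512566899/5479731084 ≈ 3.7434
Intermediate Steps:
r(Z)/81831 + 250845/66964 = -214/81831 + 250845/66964 = 20512566899/5479731084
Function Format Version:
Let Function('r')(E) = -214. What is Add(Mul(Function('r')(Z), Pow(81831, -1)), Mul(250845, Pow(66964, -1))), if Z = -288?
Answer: Rational(20512566899, 5479731084) ≈ 3.7434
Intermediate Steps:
Add(Mul(Function('r')(Z), Pow(81831, -1)), Mul(250845, Pow(66964, -1))) = Add(Mul(-214, Pow(81831, -1)), Mul(250845, Pow(66964, -1))) = Add(Mul(-214, Rational(1, 81831)), Mul(250845, Rational(1, 66964))) = Add(Rational(-214, 81831), Rational(250845, 66964)) = Rational(20512566899, 5479731084)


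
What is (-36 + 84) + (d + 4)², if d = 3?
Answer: 97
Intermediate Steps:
(-36 + 84) + (d + 4)² = (-36 + 84) + (3 + 4)² = 48 + 7² = 48 + 49 = 97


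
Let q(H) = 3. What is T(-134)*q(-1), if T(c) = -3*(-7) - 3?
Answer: 54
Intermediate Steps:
T(c) = 18 (T(c) = 21 - 3 = 18)
T(-134)*q(-1) = 18*3 = 54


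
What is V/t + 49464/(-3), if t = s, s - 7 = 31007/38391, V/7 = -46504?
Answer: -2179940565/37468 ≈ -58181.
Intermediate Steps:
V = -325528 (V = 7*(-46504) = -325528)
s = 299744/38391 (s = 7 + 31007/38391 = 299744/38391 ≈ 7.8077)
t = 299744/38391 ≈ 7.8077
V/t + 49464/(-3) = -325528/299744/38391 + 49464/(-3) = -325528*38391/299744 + 49464*(-1/3) = -1562168181/37468 - 16488 = -2179940565/37468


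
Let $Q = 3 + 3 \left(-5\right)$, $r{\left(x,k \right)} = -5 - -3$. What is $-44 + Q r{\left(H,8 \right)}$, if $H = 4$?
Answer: $-20$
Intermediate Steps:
$r{\left(x,k \right)} = -2$ ($r{\left(x,k \right)} = -5 + 3 = -2$)
$Q = -12$ ($Q = 3 - 15 = -12$)
$-44 + Q r{\left(H,8 \right)} = -44 - -24 = -44 + 24 = -20$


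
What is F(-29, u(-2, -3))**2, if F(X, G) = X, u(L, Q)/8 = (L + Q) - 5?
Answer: 841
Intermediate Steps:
u(L, Q) = -40 + 8*L + 8*Q (u(L, Q) = 8*((L + Q) - 5) = 8*(-5 + L + Q) = -40 + 8*L + 8*Q)
F(-29, u(-2, -3))**2 = (-29)**2 = 841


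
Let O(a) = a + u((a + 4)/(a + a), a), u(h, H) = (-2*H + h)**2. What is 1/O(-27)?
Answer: 2916/8558989 ≈ 0.00034069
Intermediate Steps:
u(h, H) = (h - 2*H)**2
O(a) = a + (2*a - (4 + a)/(2*a))**2 (O(a) = a + (-(a + 4)/(a + a) + 2*a)**2 = a + (-(4 + a)/(2*a) + 2*a)**2 = a + (2*a - (4 + a)/(2*a))**2)
1/O(-27) = 1/(-27 + (1/4)*(-4 - 1*(-27) + 4*(-27)**2)**2/(-27)**2) = 1/(-27 + (1/4)*(1/729)*(-4 + 27 + 4*729)**2) = 1/(-27 + (1/4)*(1/729)*(-4 + 27 + 2916)**2) = 1/(-27 + (1/4)*(1/729)*2939**2) = 1/(-27 + (1/4)*(1/729)*8637721) = 1/(-27 + 8637721/2916) = 1/(8558989/2916) = 2916/8558989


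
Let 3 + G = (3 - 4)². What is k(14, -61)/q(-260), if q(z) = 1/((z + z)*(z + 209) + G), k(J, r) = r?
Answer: -1617598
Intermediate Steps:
G = -2 (G = -3 + (3 - 4)² = -3 + (-1)² = -3 + 1 = -2)
q(z) = 1/(-2 + 2*z*(209 + z)) (q(z) = 1/((z + z)*(z + 209) - 2) = 1/((2*z)*(209 + z) - 2) = 1/(2*z*(209 + z) - 2) = 1/(-2 + 2*z*(209 + z)))
k(14, -61)/q(-260) = -61/(1/(2*(-1 + (-260)² + 209*(-260)))) = -61/(1/(2*(-1 + 67600 - 54340))) = -61/((½)/13259) = -61/((½)*(1/13259)) = -61/1/26518 = -61*26518 = -1617598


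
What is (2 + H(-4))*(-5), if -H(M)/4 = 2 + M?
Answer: -50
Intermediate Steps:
H(M) = -8 - 4*M (H(M) = -4*(2 + M) = -8 - 4*M)
(2 + H(-4))*(-5) = (2 + (-8 - 4*(-4)))*(-5) = (2 + (-8 + 16))*(-5) = (2 + 8)*(-5) = 10*(-5) = -50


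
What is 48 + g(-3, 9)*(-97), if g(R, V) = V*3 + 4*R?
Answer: -1407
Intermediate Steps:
g(R, V) = 3*V + 4*R
48 + g(-3, 9)*(-97) = 48 + (3*9 + 4*(-3))*(-97) = 48 + (27 - 12)*(-97) = 48 + 15*(-97) = 48 - 1455 = -1407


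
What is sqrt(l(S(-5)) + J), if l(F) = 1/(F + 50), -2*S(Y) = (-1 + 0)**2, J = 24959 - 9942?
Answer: sqrt(16353535)/33 ≈ 122.54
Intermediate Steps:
J = 15017
S(Y) = -1/2 (S(Y) = -(-1 + 0)**2/2 = -1/2*(-1)**2 = -1/2*1 = -1/2)
l(F) = 1/(50 + F)
sqrt(l(S(-5)) + J) = sqrt(1/(50 - 1/2) + 15017) = sqrt(1/(99/2) + 15017) = sqrt(2/99 + 15017) = sqrt(1486685/99) = sqrt(16353535)/33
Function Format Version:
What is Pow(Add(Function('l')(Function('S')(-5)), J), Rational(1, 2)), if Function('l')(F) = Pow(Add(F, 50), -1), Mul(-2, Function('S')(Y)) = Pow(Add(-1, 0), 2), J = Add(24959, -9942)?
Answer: Mul(Rational(1, 33), Pow(16353535, Rational(1, 2))) ≈ 122.54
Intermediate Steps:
J = 15017
Function('S')(Y) = Rational(-1, 2) (Function('S')(Y) = Mul(Rational(-1, 2), Pow(Add(-1, 0), 2)) = Mul(Rational(-1, 2), Pow(-1, 2)) = Mul(Rational(-1, 2), 1) = Rational(-1, 2))
Function('l')(F) = Pow(Add(50, F), -1)
Pow(Add(Function('l')(Function('S')(-5)), J), Rational(1, 2)) = Pow(Add(Pow(Add(50, Rational(-1, 2)), -1), 15017), Rational(1, 2)) = Pow(Add(Pow(Rational(99, 2), -1), 15017), Rational(1, 2)) = Pow(Add(Rational(2, 99), 15017), Rational(1, 2)) = Pow(Rational(1486685, 99), Rational(1, 2)) = Mul(Rational(1, 33), Pow(16353535, Rational(1, 2)))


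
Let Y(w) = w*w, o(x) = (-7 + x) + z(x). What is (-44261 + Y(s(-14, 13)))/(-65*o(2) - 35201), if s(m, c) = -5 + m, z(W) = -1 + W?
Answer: 43900/34941 ≈ 1.2564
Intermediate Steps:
o(x) = -8 + 2*x (o(x) = (-7 + x) + (-1 + x) = -8 + 2*x)
Y(w) = w²
(-44261 + Y(s(-14, 13)))/(-65*o(2) - 35201) = (-44261 + (-5 - 14)²)/(-65*(-8 + 2*2) - 35201) = (-44261 + (-19)²)/(-65*(-8 + 4) - 35201) = (-44261 + 361)/(-65*(-4) - 35201) = -43900/(-1*(-260) - 35201) = -43900/(260 - 35201) = -43900/(-34941) = -43900*(-1/34941) = 43900/34941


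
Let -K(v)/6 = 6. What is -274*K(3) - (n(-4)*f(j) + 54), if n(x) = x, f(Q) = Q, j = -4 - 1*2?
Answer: 9786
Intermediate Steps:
K(v) = -36 (K(v) = -6*6 = -36)
j = -6 (j = -4 - 2 = -6)
-274*K(3) - (n(-4)*f(j) + 54) = -274*(-36) - (-4*(-6) + 54) = 9864 - (24 + 54) = 9864 - 1*78 = 9864 - 78 = 9786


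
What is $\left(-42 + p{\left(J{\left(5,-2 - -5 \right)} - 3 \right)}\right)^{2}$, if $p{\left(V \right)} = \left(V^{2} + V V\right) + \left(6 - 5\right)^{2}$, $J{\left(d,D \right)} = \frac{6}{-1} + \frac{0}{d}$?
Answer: $14641$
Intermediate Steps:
$J{\left(d,D \right)} = -6$ ($J{\left(d,D \right)} = 6 \left(-1\right) + 0 = -6 + 0 = -6$)
$p{\left(V \right)} = 1 + 2 V^{2}$ ($p{\left(V \right)} = \left(V^{2} + V^{2}\right) + 1^{2} = 2 V^{2} + 1 = 1 + 2 V^{2}$)
$\left(-42 + p{\left(J{\left(5,-2 - -5 \right)} - 3 \right)}\right)^{2} = \left(-42 + \left(1 + 2 \left(-6 - 3\right)^{2}\right)\right)^{2} = \left(-42 + \left(1 + 2 \left(-9\right)^{2}\right)\right)^{2} = \left(-42 + \left(1 + 2 \cdot 81\right)\right)^{2} = \left(-42 + \left(1 + 162\right)\right)^{2} = \left(-42 + 163\right)^{2} = 121^{2} = 14641$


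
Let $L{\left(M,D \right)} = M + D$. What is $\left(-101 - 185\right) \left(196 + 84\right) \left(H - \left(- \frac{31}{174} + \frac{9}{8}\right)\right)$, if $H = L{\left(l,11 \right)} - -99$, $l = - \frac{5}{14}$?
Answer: $- \frac{757280810}{87} \approx -8.7044 \cdot 10^{6}$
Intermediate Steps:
$l = - \frac{5}{14}$ ($l = \left(-5\right) \frac{1}{14} = - \frac{5}{14} \approx -0.35714$)
$L{\left(M,D \right)} = D + M$
$H = \frac{1535}{14}$ ($H = \left(11 - \frac{5}{14}\right) - -99 = \frac{149}{14} + 99 = \frac{1535}{14} \approx 109.64$)
$\left(-101 - 185\right) \left(196 + 84\right) \left(H - \left(- \frac{31}{174} + \frac{9}{8}\right)\right) = \left(-101 - 185\right) \left(196 + 84\right) \left(\frac{1535}{14} - \left(- \frac{31}{174} + \frac{9}{8}\right)\right) = \left(-286\right) 280 \left(\frac{1535}{14} - \frac{659}{696}\right) = - 80080 \left(\frac{1535}{14} + \left(- \frac{9}{8} + \frac{31}{174}\right)\right) = - 80080 \left(\frac{1535}{14} - \frac{659}{696}\right) = \left(-80080\right) \frac{529567}{4872} = - \frac{757280810}{87}$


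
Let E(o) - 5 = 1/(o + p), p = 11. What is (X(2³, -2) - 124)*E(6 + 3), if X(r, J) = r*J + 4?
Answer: -3434/5 ≈ -686.80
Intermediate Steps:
E(o) = 5 + 1/(11 + o) (E(o) = 5 + 1/(o + 11) = 5 + 1/(11 + o))
X(r, J) = 4 + J*r (X(r, J) = J*r + 4 = 4 + J*r)
(X(2³, -2) - 124)*E(6 + 3) = ((4 - 2*2³) - 124)*((56 + 5*(6 + 3))/(11 + (6 + 3))) = ((4 - 2*8) - 124)*((56 + 5*9)/(11 + 9)) = ((4 - 16) - 124)*((56 + 45)/20) = (-12 - 124)*((1/20)*101) = -136*101/20 = -3434/5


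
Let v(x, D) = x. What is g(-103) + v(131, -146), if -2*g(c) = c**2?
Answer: -10347/2 ≈ -5173.5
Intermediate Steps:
g(c) = -c**2/2
g(-103) + v(131, -146) = -1/2*(-103)**2 + 131 = -1/2*10609 + 131 = -10609/2 + 131 = -10347/2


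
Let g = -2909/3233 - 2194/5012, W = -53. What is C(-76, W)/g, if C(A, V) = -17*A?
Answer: -550929064/570345 ≈ -965.96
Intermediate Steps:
g = -10836555/8101898 (g = -2909*1/3233 - 2194*1/5012 = -2909/3233 - 1097/2506 = -10836555/8101898 ≈ -1.3375)
C(-76, W)/g = (-17*(-76))/(-10836555/8101898) = 1292*(-8101898/10836555) = -550929064/570345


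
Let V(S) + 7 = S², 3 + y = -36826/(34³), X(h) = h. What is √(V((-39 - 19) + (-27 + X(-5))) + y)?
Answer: 47*√1223371/578 ≈ 89.939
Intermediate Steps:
y = -77369/19652 (y = -3 - 36826/(34³) = -3 - 36826/39304 = -3 - 36826*1/39304 = -3 - 18413/19652 = -77369/19652 ≈ -3.9370)
V(S) = -7 + S²
√(V((-39 - 19) + (-27 + X(-5))) + y) = √((-7 + ((-39 - 19) + (-27 - 5))²) - 77369/19652) = √((-7 + (-58 - 32)²) - 77369/19652) = √((-7 + (-90)²) - 77369/19652) = √((-7 + 8100) - 77369/19652) = √(8093 - 77369/19652) = √(158966267/19652) = 47*√1223371/578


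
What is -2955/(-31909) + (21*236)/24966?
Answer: 38652589/132773349 ≈ 0.29112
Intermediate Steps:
-2955/(-31909) + (21*236)/24966 = -2955*(-1/31909) + 4956*(1/24966) = 2955/31909 + 826/4161 = 38652589/132773349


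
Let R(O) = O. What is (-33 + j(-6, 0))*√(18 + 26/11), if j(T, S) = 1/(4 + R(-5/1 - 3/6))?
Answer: -404*√154/33 ≈ -151.92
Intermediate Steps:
j(T, S) = -⅔ (j(T, S) = 1/(4 + (-5/1 - 3/6)) = 1/(4 + (-5*1 - 3*⅙)) = 1/(4 + (-5 - ½)) = 1/(4 - 11/2) = 1/(-3/2) = -⅔)
(-33 + j(-6, 0))*√(18 + 26/11) = (-33 - ⅔)*√(18 + 26/11) = -101*√(18 + 26*(1/11))/3 = -101*√(18 + 26/11)/3 = -404*√154/33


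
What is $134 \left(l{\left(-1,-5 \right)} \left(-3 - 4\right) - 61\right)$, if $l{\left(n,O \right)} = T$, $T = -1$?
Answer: $-7236$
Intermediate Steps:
$l{\left(n,O \right)} = -1$
$134 \left(l{\left(-1,-5 \right)} \left(-3 - 4\right) - 61\right) = 134 \left(- (-3 - 4) - 61\right) = 134 \left(\left(-1\right) \left(-7\right) - 61\right) = 134 \left(7 - 61\right) = 134 \left(-54\right) = -7236$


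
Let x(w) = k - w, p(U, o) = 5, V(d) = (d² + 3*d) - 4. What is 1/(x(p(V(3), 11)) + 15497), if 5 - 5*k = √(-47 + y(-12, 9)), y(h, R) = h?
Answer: 387325/6000826284 + 5*I*√59/6000826284 ≈ 6.4545e-5 + 6.4001e-9*I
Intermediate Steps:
V(d) = -4 + d² + 3*d
k = 1 - I*√59/5 (k = 1 - √(-47 - 12)/5 = 1 - I*√59/5 ≈ 1.0 - 1.5362*I)
x(w) = 1 - w - I*√59/5 (x(w) = (1 - I*√59/5) - w = 1 - w - I*√59/5)
1/(x(p(V(3), 11)) + 15497) = 1/((1 - 1*5 - I*√59/5) + 15497) = 1/((1 - 5 - I*√59/5) + 15497) = 1/((-4 - I*√59/5) + 15497) = 1/(15493 - I*√59/5)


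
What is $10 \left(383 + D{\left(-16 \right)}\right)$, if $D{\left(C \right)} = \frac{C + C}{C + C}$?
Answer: $3840$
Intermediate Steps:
$D{\left(C \right)} = 1$ ($D{\left(C \right)} = \frac{2 C}{2 C} = 2 C \frac{1}{2 C} = 1$)
$10 \left(383 + D{\left(-16 \right)}\right) = 10 \left(383 + 1\right) = 10 \cdot 384 = 3840$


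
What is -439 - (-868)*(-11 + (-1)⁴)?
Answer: -9119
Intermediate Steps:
-439 - (-868)*(-11 + (-1)⁴) = -439 - (-868)*(-11 + 1) = -439 - (-868)*(-10) = -439 - 124*70 = -439 - 8680 = -9119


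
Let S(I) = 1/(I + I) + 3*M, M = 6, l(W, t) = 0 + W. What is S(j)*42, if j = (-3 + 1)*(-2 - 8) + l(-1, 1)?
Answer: 14385/19 ≈ 757.11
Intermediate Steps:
l(W, t) = W
j = 19 (j = (-3 + 1)*(-2 - 8) - 1 = -2*(-10) - 1 = 20 - 1 = 19)
S(I) = 18 + 1/(2*I) (S(I) = 1/(I + I) + 3*6 = 1/(2*I) + 18 = 18 + 1/(2*I))
S(j)*42 = (18 + (1/2)/19)*42 = (18 + (1/2)*(1/19))*42 = (18 + 1/38)*42 = (685/38)*42 = 14385/19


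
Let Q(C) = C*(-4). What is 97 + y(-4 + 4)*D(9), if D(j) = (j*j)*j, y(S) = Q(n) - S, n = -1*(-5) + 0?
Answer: -14483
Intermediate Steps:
n = 5 (n = 5 + 0 = 5)
Q(C) = -4*C
y(S) = -20 - S (y(S) = -4*5 - S = -20 - S)
D(j) = j**3 (D(j) = j**2*j = j**3)
97 + y(-4 + 4)*D(9) = 97 + (-20 - (-4 + 4))*9**3 = 97 + (-20 - 1*0)*729 = 97 + (-20 + 0)*729 = 97 - 20*729 = 97 - 14580 = -14483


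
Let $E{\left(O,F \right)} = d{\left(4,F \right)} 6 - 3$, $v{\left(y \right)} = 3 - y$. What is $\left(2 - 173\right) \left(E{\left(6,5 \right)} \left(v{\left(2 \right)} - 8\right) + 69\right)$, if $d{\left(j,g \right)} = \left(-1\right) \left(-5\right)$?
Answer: $20520$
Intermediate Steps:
$d{\left(j,g \right)} = 5$
$E{\left(O,F \right)} = 27$ ($E{\left(O,F \right)} = 5 \cdot 6 - 3 = 30 - 3 = 27$)
$\left(2 - 173\right) \left(E{\left(6,5 \right)} \left(v{\left(2 \right)} - 8\right) + 69\right) = \left(2 - 173\right) \left(27 \left(\left(3 - 2\right) - 8\right) + 69\right) = - 171 \left(27 \left(\left(3 - 2\right) - 8\right) + 69\right) = - 171 \left(27 \left(1 - 8\right) + 69\right) = - 171 \left(27 \left(-7\right) + 69\right) = - 171 \left(-189 + 69\right) = \left(-171\right) \left(-120\right) = 20520$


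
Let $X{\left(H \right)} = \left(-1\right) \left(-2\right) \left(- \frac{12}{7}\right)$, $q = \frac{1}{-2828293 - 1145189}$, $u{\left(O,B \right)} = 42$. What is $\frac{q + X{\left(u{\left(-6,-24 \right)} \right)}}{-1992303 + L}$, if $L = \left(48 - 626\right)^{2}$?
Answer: $\frac{95363575}{46122323439906} \approx 2.0676 \cdot 10^{-6}$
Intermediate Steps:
$L = 334084$ ($L = \left(-578\right)^{2} = 334084$)
$q = - \frac{1}{3973482}$ ($q = \frac{1}{-3973482} = - \frac{1}{3973482} \approx -2.5167 \cdot 10^{-7}$)
$X{\left(H \right)} = - \frac{24}{7}$ ($X{\left(H \right)} = 2 \left(\left(-12\right) \frac{1}{7}\right) = 2 \left(- \frac{12}{7}\right) = - \frac{24}{7}$)
$\frac{q + X{\left(u{\left(-6,-24 \right)} \right)}}{-1992303 + L} = \frac{- \frac{1}{3973482} - \frac{24}{7}}{-1992303 + 334084} = - \frac{95363575}{27814374 \left(-1658219\right)} = \left(- \frac{95363575}{27814374}\right) \left(- \frac{1}{1658219}\right) = \frac{95363575}{46122323439906}$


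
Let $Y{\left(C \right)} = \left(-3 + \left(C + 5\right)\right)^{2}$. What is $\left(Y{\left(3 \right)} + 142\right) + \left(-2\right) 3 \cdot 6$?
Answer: $131$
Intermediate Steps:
$Y{\left(C \right)} = \left(2 + C\right)^{2}$ ($Y{\left(C \right)} = \left(-3 + \left(5 + C\right)\right)^{2} = \left(2 + C\right)^{2}$)
$\left(Y{\left(3 \right)} + 142\right) + \left(-2\right) 3 \cdot 6 = \left(\left(2 + 3\right)^{2} + 142\right) + \left(-2\right) 3 \cdot 6 = \left(5^{2} + 142\right) - 36 = \left(25 + 142\right) - 36 = 167 - 36 = 131$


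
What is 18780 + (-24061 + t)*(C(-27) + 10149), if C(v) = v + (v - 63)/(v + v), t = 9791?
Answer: -433337830/3 ≈ -1.4445e+8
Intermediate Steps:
C(v) = v + (-63 + v)/(2*v) (C(v) = v + (-63 + v)/((2*v)) = v + (-63 + v)*(1/(2*v)) = v + (-63 + v)/(2*v))
18780 + (-24061 + t)*(C(-27) + 10149) = 18780 + (-24061 + 9791)*((½ - 27 - 63/2/(-27)) + 10149) = 18780 - 14270*((½ - 27 - 63/2*(-1/27)) + 10149) = 18780 - 14270*((½ - 27 + 7/6) + 10149) = 18780 - 14270*(-76/3 + 10149) = 18780 - 14270*30371/3 = 18780 - 433394170/3 = -433337830/3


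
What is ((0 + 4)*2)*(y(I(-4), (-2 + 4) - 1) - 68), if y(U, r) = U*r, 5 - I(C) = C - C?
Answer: -504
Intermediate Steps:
I(C) = 5 (I(C) = 5 - (C - C) = 5 - 1*0 = 5 + 0 = 5)
((0 + 4)*2)*(y(I(-4), (-2 + 4) - 1) - 68) = ((0 + 4)*2)*(5*((-2 + 4) - 1) - 68) = (4*2)*(5*(2 - 1) - 68) = 8*(5*1 - 68) = 8*(5 - 68) = 8*(-63) = -504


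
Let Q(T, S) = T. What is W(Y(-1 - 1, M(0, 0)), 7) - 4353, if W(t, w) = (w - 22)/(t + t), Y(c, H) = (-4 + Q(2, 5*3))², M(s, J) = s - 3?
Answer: -34839/8 ≈ -4354.9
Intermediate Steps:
M(s, J) = -3 + s
Y(c, H) = 4 (Y(c, H) = (-4 + 2)² = (-2)² = 4)
W(t, w) = (-22 + w)/(2*t) (W(t, w) = (-22 + w)/((2*t)) = (-22 + w)*(1/(2*t)) = (-22 + w)/(2*t))
W(Y(-1 - 1, M(0, 0)), 7) - 4353 = (½)*(-22 + 7)/4 - 4353 = (½)*(¼)*(-15) - 4353 = -15/8 - 4353 = -34839/8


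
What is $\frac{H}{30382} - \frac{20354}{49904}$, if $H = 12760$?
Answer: $\frac{417723}{34458712} \approx 0.012122$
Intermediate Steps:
$\frac{H}{30382} - \frac{20354}{49904} = \frac{12760}{30382} - \frac{20354}{49904} = 12760 \cdot \frac{1}{30382} - \frac{10177}{24952} = \frac{580}{1381} - \frac{10177}{24952} = \frac{417723}{34458712}$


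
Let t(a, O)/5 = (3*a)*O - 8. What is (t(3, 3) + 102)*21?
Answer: 4137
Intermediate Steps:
t(a, O) = -40 + 15*O*a (t(a, O) = 5*((3*a)*O - 8) = 5*(3*O*a - 8) = 5*(-8 + 3*O*a) = -40 + 15*O*a)
(t(3, 3) + 102)*21 = ((-40 + 15*3*3) + 102)*21 = ((-40 + 135) + 102)*21 = (95 + 102)*21 = 197*21 = 4137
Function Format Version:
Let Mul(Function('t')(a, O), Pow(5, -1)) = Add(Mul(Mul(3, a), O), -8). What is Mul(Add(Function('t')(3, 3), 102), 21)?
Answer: 4137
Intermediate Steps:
Function('t')(a, O) = Add(-40, Mul(15, O, a)) (Function('t')(a, O) = Mul(5, Add(Mul(Mul(3, a), O), -8)) = Mul(5, Add(Mul(3, O, a), -8)) = Mul(5, Add(-8, Mul(3, O, a))) = Add(-40, Mul(15, O, a)))
Mul(Add(Function('t')(3, 3), 102), 21) = Mul(Add(Add(-40, Mul(15, 3, 3)), 102), 21) = Mul(Add(Add(-40, 135), 102), 21) = Mul(Add(95, 102), 21) = Mul(197, 21) = 4137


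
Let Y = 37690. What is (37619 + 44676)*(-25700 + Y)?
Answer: 986717050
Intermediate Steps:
(37619 + 44676)*(-25700 + Y) = (37619 + 44676)*(-25700 + 37690) = 82295*11990 = 986717050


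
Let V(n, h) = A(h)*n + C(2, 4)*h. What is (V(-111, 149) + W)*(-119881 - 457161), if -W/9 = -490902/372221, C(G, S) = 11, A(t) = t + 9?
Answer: 3412351462686562/372221 ≈ 9.1675e+9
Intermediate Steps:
A(t) = 9 + t
W = 4418118/372221 (W = -(-4418118)/372221 = -9*(-490902/372221) = 4418118/372221 ≈ 11.870)
V(n, h) = 11*h + n*(9 + h) (V(n, h) = (9 + h)*n + 11*h = n*(9 + h) + 11*h = 11*h + n*(9 + h))
(V(-111, 149) + W)*(-119881 - 457161) = ((11*149 - 111*(9 + 149)) + 4418118/372221)*(-119881 - 457161) = ((1639 - 111*158) + 4418118/372221)*(-577042) = ((1639 - 17538) + 4418118/372221)*(-577042) = (-15899 + 4418118/372221)*(-577042) = -5913523561/372221*(-577042) = 3412351462686562/372221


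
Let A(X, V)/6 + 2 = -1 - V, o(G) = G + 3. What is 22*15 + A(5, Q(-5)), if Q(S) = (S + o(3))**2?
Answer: 306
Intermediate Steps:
o(G) = 3 + G
Q(S) = (6 + S)**2 (Q(S) = (S + (3 + 3))**2 = (S + 6)**2 = (6 + S)**2)
A(X, V) = -18 - 6*V (A(X, V) = -12 + 6*(-1 - V) = -12 + (-6 - 6*V) = -18 - 6*V)
22*15 + A(5, Q(-5)) = 22*15 + (-18 - 6*(6 - 5)**2) = 330 + (-18 - 6*1**2) = 330 + (-18 - 6*1) = 330 + (-18 - 6) = 330 - 24 = 306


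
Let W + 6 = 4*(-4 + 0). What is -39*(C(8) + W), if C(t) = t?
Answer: 546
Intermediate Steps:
W = -22 (W = -6 + 4*(-4 + 0) = -6 + 4*(-4) = -6 - 16 = -22)
-39*(C(8) + W) = -39*(8 - 22) = -39*(-14) = 546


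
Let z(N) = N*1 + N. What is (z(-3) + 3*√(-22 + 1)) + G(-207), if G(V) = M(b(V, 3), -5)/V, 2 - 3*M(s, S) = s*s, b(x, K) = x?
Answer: 39121/621 + 3*I*√21 ≈ 62.997 + 13.748*I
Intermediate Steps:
z(N) = 2*N (z(N) = N + N = 2*N)
M(s, S) = ⅔ - s²/3 (M(s, S) = ⅔ - s*s/3 = ⅔ - s²/3)
G(V) = (⅔ - V²/3)/V
(z(-3) + 3*√(-22 + 1)) + G(-207) = (2*(-3) + 3*√(-22 + 1)) + (⅓)*(2 - 1*(-207)²)/(-207) = (-6 + 3*√(-21)) + (⅓)*(-1/207)*(2 - 1*42849) = (-6 + 3*(I*√21)) + (⅓)*(-1/207)*(2 - 42849) = (-6 + 3*I*√21) + (⅓)*(-1/207)*(-42847) = (-6 + 3*I*√21) + 42847/621 = 39121/621 + 3*I*√21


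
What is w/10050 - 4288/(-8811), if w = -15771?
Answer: -31954627/29516850 ≈ -1.0826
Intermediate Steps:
w/10050 - 4288/(-8811) = -15771/10050 - 4288/(-8811) = -15771*1/10050 - 4288*(-1/8811) = -5257/3350 + 4288/8811 = -31954627/29516850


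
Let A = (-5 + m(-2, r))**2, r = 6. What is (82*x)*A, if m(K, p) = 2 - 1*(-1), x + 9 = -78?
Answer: -28536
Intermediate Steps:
x = -87 (x = -9 - 78 = -87)
m(K, p) = 3 (m(K, p) = 2 + 1 = 3)
A = 4 (A = (-5 + 3)**2 = (-2)**2 = 4)
(82*x)*A = (82*(-87))*4 = -7134*4 = -28536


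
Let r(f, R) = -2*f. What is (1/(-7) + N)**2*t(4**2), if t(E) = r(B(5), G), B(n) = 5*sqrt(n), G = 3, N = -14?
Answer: -98010*sqrt(5)/49 ≈ -4472.6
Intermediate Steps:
t(E) = -10*sqrt(5)
(1/(-7) + N)**2*t(4**2) = (1/(-7) - 14)**2*(-10*sqrt(5)) = (-1/7 - 14)**2*(-10*sqrt(5)) = (-99/7)**2*(-10*sqrt(5)) = 9801*(-10*sqrt(5))/49 = -98010*sqrt(5)/49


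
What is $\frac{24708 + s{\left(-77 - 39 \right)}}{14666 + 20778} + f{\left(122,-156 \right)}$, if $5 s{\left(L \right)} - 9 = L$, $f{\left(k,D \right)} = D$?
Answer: $- \frac{27522887}{177220} \approx -155.3$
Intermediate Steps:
$s{\left(L \right)} = \frac{9}{5} + \frac{L}{5}$
$\frac{24708 + s{\left(-77 - 39 \right)}}{14666 + 20778} + f{\left(122,-156 \right)} = \frac{24708 + \left(\frac{9}{5} + \frac{-77 - 39}{5}\right)}{14666 + 20778} - 156 = \frac{24708 + \left(\frac{9}{5} + \frac{1}{5} \left(-116\right)\right)}{35444} - 156 = \left(24708 + \left(\frac{9}{5} - \frac{116}{5}\right)\right) \frac{1}{35444} - 156 = \left(24708 - \frac{107}{5}\right) \frac{1}{35444} - 156 = \frac{123433}{5} \cdot \frac{1}{35444} - 156 = \frac{123433}{177220} - 156 = - \frac{27522887}{177220}$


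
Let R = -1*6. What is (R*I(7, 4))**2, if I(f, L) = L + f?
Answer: 4356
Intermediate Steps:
R = -6
(R*I(7, 4))**2 = (-6*(4 + 7))**2 = (-6*11)**2 = (-66)**2 = 4356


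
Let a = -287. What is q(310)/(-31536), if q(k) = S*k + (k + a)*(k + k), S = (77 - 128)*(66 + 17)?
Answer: 648985/15768 ≈ 41.158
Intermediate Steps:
S = -4233 (S = -51*83 = -4233)
q(k) = -4233*k + 2*k*(-287 + k) (q(k) = -4233*k + (k - 287)*(k + k) = -4233*k + (-287 + k)*(2*k) = -4233*k + 2*k*(-287 + k))
q(310)/(-31536) = (310*(-4807 + 2*310))/(-31536) = (310*(-4807 + 620))*(-1/31536) = (310*(-4187))*(-1/31536) = -1297970*(-1/31536) = 648985/15768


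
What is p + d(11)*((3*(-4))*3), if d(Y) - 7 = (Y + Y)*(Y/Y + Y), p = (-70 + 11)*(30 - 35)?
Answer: -9461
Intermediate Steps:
p = 295 (p = -59*(-5) = 295)
d(Y) = 7 + 2*Y*(1 + Y) (d(Y) = 7 + (Y + Y)*(Y/Y + Y) = 7 + (2*Y)*(1 + Y) = 7 + 2*Y*(1 + Y))
p + d(11)*((3*(-4))*3) = 295 + (7 + 2*11 + 2*11²)*((3*(-4))*3) = 295 + (7 + 22 + 2*121)*(-12*3) = 295 + (7 + 22 + 242)*(-36) = 295 + 271*(-36) = 295 - 9756 = -9461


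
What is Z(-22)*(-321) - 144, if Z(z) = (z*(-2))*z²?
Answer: -6836160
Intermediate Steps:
Z(z) = -2*z³ (Z(z) = (-2*z)*z² = -2*z³)
Z(-22)*(-321) - 144 = -2*(-22)³*(-321) - 144 = -2*(-10648)*(-321) - 144 = 21296*(-321) - 144 = -6836016 - 144 = -6836160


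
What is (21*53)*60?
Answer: 66780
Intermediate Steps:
(21*53)*60 = 1113*60 = 66780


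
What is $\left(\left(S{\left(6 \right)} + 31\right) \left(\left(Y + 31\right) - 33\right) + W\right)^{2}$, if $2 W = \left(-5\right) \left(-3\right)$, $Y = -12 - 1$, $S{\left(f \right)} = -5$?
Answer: $\frac{585225}{4} \approx 1.4631 \cdot 10^{5}$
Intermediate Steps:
$Y = -13$
$W = \frac{15}{2}$ ($W = \frac{\left(-5\right) \left(-3\right)}{2} = \frac{1}{2} \cdot 15 = \frac{15}{2} \approx 7.5$)
$\left(\left(S{\left(6 \right)} + 31\right) \left(\left(Y + 31\right) - 33\right) + W\right)^{2} = \left(\left(-5 + 31\right) \left(\left(-13 + 31\right) - 33\right) + \frac{15}{2}\right)^{2} = \left(26 \left(18 - 33\right) + \frac{15}{2}\right)^{2} = \left(26 \left(-15\right) + \frac{15}{2}\right)^{2} = \left(-390 + \frac{15}{2}\right)^{2} = \left(- \frac{765}{2}\right)^{2} = \frac{585225}{4}$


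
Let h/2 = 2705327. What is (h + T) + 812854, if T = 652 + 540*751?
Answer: 6629700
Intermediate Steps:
h = 5410654 (h = 2*2705327 = 5410654)
T = 406192 (T = 652 + 405540 = 406192)
(h + T) + 812854 = (5410654 + 406192) + 812854 = 5816846 + 812854 = 6629700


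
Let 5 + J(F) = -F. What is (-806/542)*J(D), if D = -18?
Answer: -5239/271 ≈ -19.332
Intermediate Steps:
J(F) = -5 - F
(-806/542)*J(D) = (-806/542)*(-5 - 1*(-18)) = (-806*1/542)*(-5 + 18) = -403/271*13 = -5239/271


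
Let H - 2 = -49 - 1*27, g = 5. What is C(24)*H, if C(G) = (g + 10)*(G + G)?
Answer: -53280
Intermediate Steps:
C(G) = 30*G (C(G) = (5 + 10)*(G + G) = 15*(2*G) = 30*G)
H = -74 (H = 2 + (-49 - 1*27) = 2 + (-49 - 27) = 2 - 76 = -74)
C(24)*H = (30*24)*(-74) = 720*(-74) = -53280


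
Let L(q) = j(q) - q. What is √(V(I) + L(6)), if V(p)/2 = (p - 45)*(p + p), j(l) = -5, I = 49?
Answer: √773 ≈ 27.803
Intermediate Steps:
V(p) = 4*p*(-45 + p) (V(p) = 2*((p - 45)*(p + p)) = 2*((-45 + p)*(2*p)) = 2*(2*p*(-45 + p)) = 4*p*(-45 + p))
L(q) = -5 - q
√(V(I) + L(6)) = √(4*49*(-45 + 49) + (-5 - 1*6)) = √(4*49*4 + (-5 - 6)) = √(784 - 11) = √773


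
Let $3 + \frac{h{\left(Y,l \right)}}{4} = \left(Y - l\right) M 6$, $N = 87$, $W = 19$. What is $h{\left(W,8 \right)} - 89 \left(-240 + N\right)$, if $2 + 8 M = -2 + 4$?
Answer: $13605$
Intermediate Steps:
$M = 0$ ($M = - \frac{1}{4} + \frac{-2 + 4}{8} = - \frac{1}{4} + \frac{1}{8} \cdot 2 = - \frac{1}{4} + \frac{1}{4} = 0$)
$h{\left(Y,l \right)} = -12$ ($h{\left(Y,l \right)} = -12 + 4 \left(Y - l\right) 0 \cdot 6 = -12 + 4 \cdot 0 \cdot 6 = -12 + 4 \cdot 0 = -12 + 0 = -12$)
$h{\left(W,8 \right)} - 89 \left(-240 + N\right) = -12 - 89 \left(-240 + 87\right) = -12 - -13617 = -12 + 13617 = 13605$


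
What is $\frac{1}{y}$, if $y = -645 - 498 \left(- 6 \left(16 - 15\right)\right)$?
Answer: $\frac{1}{2343} \approx 0.0004268$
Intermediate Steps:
$y = 2343$ ($y = -645 - 498 \left(\left(-6\right) 1\right) = -645 - -2988 = -645 + 2988 = 2343$)
$\frac{1}{y} = \frac{1}{2343}$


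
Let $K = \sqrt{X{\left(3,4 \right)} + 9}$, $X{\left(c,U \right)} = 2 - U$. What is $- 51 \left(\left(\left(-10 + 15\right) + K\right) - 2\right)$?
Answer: $-153 - 51 \sqrt{7} \approx -287.93$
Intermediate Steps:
$K = \sqrt{7}$ ($K = \sqrt{\left(2 - 4\right) + 9} = \sqrt{-2 + 9} = \sqrt{7} \approx 2.6458$)
$- 51 \left(\left(\left(-10 + 15\right) + K\right) - 2\right) = - 51 \left(\left(\left(-10 + 15\right) + \sqrt{7}\right) - 2\right) = - 51 \left(\left(5 + \sqrt{7}\right) - 2\right) = - 51 \left(3 + \sqrt{7}\right) = -153 - 51 \sqrt{7}$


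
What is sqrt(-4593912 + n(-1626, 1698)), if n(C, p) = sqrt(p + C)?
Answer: sqrt(-4593912 + 6*sqrt(2)) ≈ 2143.3*I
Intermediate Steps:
n(C, p) = sqrt(C + p)
sqrt(-4593912 + n(-1626, 1698)) = sqrt(-4593912 + sqrt(-1626 + 1698)) = sqrt(-4593912 + sqrt(72)) = sqrt(-4593912 + 6*sqrt(2))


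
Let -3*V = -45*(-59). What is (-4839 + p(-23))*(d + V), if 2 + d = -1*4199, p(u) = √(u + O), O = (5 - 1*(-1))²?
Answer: 24611154 - 5086*√13 ≈ 2.4593e+7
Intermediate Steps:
V = -885 (V = -(-15)*(-59) = -⅓*2655 = -885)
O = 36 (O = (5 + 1)² = 6² = 36)
p(u) = √(36 + u) (p(u) = √(u + 36) = √(36 + u))
d = -4201 (d = -2 - 1*4199 = -2 - 4199 = -4201)
(-4839 + p(-23))*(d + V) = (-4839 + √(36 - 23))*(-4201 - 885) = (-4839 + √13)*(-5086) = 24611154 - 5086*√13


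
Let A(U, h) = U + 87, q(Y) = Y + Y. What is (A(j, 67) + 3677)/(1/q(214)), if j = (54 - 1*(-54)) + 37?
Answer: 1673052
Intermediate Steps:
q(Y) = 2*Y
j = 145 (j = (54 + 54) + 37 = 108 + 37 = 145)
A(U, h) = 87 + U
(A(j, 67) + 3677)/(1/q(214)) = ((87 + 145) + 3677)/(1/(2*214)) = (232 + 3677)/(1/428) = 3909/(1/428) = 3909*428 = 1673052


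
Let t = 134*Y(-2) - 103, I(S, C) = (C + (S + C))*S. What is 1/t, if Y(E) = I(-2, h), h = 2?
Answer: -1/639 ≈ -0.0015649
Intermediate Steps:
I(S, C) = S*(S + 2*C) (I(S, C) = (C + (C + S))*S = (S + 2*C)*S = S*(S + 2*C))
Y(E) = -4 (Y(E) = -2*(-2 + 2*2) = -2*(-2 + 4) = -2*2 = -4)
t = -639 (t = 134*(-4) - 103 = -536 - 103 = -639)
1/t = 1/(-639) = -1/639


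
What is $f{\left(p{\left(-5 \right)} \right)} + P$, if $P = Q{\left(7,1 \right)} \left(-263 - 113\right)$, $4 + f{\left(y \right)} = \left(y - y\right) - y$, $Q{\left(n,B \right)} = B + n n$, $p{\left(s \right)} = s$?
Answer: $-18799$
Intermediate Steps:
$Q{\left(n,B \right)} = B + n^{2}$
$f{\left(y \right)} = -4 - y$ ($f{\left(y \right)} = -4 + \left(\left(y - y\right) - y\right) = -4 + \left(0 - y\right) = -4 - y$)
$P = -18800$ ($P = \left(1 + 7^{2}\right) \left(-263 - 113\right) = \left(1 + 49\right) \left(-376\right) = 50 \left(-376\right) = -18800$)
$f{\left(p{\left(-5 \right)} \right)} + P = \left(-4 - -5\right) - 18800 = \left(-4 + 5\right) - 18800 = 1 - 18800 = -18799$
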